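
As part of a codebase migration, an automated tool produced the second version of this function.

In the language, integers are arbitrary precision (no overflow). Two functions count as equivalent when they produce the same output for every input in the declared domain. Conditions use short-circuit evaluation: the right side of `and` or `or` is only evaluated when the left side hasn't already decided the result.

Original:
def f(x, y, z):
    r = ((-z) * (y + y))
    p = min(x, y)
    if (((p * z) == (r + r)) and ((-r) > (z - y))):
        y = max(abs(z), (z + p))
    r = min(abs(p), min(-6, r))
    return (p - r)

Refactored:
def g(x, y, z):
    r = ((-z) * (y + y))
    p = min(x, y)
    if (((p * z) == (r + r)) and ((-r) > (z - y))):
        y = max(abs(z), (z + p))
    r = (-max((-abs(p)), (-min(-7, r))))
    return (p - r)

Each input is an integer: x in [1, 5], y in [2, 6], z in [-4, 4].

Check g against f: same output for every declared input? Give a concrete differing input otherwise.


Evaluate both at x=1, y=2, z=-4.
f: r := 16 | p := 1 | (((p * z) == (r + r)) and ((-r) > (z - y))): false | r := -6 | result 7
g: r := 16 | p := 1 | (((p * z) == (r + r)) and ((-r) > (z - y))): false | r := -7 | result 8
7 vs 8 — the two versions disagree here.
verdict: not equivalent; witness: x=1, y=2, z=-4


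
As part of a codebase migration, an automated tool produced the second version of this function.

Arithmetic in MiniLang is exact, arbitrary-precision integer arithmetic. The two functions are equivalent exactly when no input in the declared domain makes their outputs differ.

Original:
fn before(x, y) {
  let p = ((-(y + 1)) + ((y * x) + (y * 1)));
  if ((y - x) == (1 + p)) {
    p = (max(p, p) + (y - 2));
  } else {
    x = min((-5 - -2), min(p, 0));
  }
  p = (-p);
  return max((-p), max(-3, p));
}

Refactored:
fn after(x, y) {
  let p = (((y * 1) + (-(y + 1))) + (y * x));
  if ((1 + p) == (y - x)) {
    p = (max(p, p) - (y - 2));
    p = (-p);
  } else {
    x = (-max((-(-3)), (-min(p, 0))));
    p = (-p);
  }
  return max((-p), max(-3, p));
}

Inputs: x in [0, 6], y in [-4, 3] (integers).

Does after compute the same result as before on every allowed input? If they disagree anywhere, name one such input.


The rewrite breaks on x=0, y=0, where the results are 3 and 1.
before: p=-1, then ((y - x) == (1 + p)) is true, then p=-3, then p=3, then returns 3
after: p=-1, then ((1 + p) == (y - x)) is true, then p=1, then p=-1, then returns 1
verdict: not equivalent; witness: x=0, y=0


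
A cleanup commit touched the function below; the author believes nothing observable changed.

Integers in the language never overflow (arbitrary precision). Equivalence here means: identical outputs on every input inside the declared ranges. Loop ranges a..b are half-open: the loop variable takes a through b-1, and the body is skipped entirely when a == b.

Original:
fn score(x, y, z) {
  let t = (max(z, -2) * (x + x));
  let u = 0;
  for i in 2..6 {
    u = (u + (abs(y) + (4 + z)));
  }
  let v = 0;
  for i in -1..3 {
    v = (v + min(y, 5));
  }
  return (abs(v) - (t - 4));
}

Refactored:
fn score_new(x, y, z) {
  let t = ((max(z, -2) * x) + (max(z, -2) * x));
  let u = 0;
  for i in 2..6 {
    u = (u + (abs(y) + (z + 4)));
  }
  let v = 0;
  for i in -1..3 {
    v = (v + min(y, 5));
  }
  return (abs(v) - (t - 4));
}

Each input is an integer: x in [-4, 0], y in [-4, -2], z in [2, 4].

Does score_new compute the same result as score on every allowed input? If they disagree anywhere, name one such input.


This is a faithful refactor — arithmetic usage differs, and constant usage differs, and min/max/abs usage differs, but the computed results match everywhere.
Tracing x=-2, y=-2, z=3: score: t=-12, then u=0, then (i=2), then u=9, then (i=3), then u=18, then (i=4), then u=27, then (i=5), then u=36, then v=0, then (i=-1), then v=-2, then (i=0), then v=-4, then (i=1), then v=-6, then (i=2), then v=-8, then returns 24 | score_new: t=-12, then u=0, then (i=2), then u=9, then (i=3), then u=18, then (i=4), then u=27, then (i=5), then u=36, then v=0, then (i=-1), then v=-2, then (i=0), then v=-4, then (i=1), then v=-6, then (i=2), then v=-8, then returns 24 — matching result 24.
Sweeping the whole domain (45 inputs) finds no disagreement.
verdict: equivalent


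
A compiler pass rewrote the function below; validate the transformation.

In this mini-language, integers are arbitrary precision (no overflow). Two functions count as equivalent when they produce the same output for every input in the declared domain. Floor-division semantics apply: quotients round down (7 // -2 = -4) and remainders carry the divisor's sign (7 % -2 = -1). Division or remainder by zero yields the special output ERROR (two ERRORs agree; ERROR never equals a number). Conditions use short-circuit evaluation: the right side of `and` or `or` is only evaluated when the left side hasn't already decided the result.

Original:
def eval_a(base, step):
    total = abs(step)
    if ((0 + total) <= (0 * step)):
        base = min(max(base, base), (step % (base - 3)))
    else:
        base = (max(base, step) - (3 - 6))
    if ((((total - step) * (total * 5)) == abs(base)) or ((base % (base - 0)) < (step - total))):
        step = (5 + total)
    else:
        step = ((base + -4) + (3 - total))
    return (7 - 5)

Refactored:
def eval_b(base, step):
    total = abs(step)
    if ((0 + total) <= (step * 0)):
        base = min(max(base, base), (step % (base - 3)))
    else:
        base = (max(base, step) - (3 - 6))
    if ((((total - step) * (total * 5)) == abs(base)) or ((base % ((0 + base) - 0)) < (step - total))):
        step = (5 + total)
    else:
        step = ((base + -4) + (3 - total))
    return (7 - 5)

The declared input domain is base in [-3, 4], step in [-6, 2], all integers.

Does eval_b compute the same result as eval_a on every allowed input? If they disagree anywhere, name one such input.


This is a faithful refactor — constant usage differs; also arithmetic usage differs, but the computed results match everywhere.
Spot check at base=4, step=-6 — eval_a: total = 6; ((0 + total) <= (0 * step)) -> false; base = 7; ((((total - step) * (total * 5)) == abs(base)) or ((base % (base - 0)) < (step - total))) -> false; step = 0; return 2. eval_b: total = 6; ((0 + total) <= (step * 0)) -> false; base = 7; ((((total - step) * (total * 5)) == abs(base)) or ((base % ((0 + base) - 0)) < (step - total))) -> false; step = 0; return 2. Both give 2.
Checked all 72 inputs in the declared domain: the outputs agree on every one.
verdict: equivalent


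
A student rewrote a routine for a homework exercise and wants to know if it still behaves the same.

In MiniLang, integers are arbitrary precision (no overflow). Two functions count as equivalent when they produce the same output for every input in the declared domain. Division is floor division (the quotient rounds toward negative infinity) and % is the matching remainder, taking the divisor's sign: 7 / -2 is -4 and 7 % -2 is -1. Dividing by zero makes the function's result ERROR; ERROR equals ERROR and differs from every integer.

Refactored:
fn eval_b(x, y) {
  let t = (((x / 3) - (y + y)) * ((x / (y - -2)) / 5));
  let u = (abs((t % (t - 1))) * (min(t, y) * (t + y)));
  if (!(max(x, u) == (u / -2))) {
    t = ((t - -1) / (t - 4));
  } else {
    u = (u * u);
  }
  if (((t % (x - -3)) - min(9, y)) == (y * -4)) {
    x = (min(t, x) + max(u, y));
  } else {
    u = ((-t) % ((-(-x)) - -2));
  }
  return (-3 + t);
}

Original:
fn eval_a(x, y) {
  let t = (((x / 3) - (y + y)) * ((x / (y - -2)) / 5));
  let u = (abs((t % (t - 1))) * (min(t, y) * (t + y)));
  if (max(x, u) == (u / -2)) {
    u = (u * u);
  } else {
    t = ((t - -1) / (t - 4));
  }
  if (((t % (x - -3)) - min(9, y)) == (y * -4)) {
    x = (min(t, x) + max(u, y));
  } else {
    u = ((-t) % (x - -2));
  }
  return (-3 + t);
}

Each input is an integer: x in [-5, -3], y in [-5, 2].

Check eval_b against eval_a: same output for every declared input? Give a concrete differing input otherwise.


Differences: boolean connective usage differs — yet all 24 inputs agree.
verdict: equivalent


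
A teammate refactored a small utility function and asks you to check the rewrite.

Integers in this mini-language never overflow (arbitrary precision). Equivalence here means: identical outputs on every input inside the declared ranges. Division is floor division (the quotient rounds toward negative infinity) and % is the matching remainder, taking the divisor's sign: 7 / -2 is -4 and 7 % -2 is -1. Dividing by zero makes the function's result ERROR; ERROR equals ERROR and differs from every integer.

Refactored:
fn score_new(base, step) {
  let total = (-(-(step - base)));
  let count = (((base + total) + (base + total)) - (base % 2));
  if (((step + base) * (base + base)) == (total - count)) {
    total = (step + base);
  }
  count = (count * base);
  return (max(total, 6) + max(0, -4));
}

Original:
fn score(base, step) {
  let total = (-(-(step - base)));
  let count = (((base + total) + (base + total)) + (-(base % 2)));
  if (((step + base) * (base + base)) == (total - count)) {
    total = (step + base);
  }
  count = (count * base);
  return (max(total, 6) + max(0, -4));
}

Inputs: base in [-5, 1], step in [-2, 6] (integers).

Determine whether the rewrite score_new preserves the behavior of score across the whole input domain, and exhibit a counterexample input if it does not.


Behavior is preserved: although arithmetic usage differs, the outputs never diverge.
One worked example (base=-4, step=-1) — score: total = 3; count = -2; (((step + base) * (base + base)) == (total - count)) -> false; count = 8; return 6; score_new: total = 3; count = -2; (((step + base) * (base + base)) == (total - count)) -> false; count = 8; return 6; agreement on 6.
Across all 63 domain points the two functions coincide.
verdict: equivalent


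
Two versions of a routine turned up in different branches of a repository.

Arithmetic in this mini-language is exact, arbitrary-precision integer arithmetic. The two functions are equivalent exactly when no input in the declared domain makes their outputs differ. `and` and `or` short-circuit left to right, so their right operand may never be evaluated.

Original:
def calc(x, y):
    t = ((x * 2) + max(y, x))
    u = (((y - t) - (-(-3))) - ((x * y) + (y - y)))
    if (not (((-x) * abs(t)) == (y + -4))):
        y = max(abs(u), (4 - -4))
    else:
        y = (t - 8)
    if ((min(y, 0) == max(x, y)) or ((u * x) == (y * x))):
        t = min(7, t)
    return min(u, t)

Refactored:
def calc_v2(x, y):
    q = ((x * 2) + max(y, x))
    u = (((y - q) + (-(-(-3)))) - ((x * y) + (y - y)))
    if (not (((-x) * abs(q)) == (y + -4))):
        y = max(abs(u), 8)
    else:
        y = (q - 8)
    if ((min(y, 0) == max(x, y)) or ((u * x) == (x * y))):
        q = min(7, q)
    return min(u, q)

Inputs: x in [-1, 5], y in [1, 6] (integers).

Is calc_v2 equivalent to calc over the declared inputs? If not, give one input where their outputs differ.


This is a faithful refactor — arithmetic usage differs; also local variable names differ; also constant usage differs, but the computed results match everywhere.
As a probe, take x=4, y=1: calc runs t becomes 12; next u becomes -18; next (not (((-x) * abs(t)) == (y + -4))) evaluates to true; next y becomes 18; next ((min(y, 0) == max(x, y)) or ((u * x) == (y * x))) evaluates to false; next final value -18; calc_v2 runs q becomes 12; next u becomes -18; next (not (((-x) * abs(q)) == (y + -4))) evaluates to true; next y becomes 18; next ((min(y, 0) == max(x, y)) or ((u * x) == (x * y))) evaluates to false; next final value -18; both end at -18.
Checked all 42 inputs in the declared domain: the outputs agree on every one.
verdict: equivalent


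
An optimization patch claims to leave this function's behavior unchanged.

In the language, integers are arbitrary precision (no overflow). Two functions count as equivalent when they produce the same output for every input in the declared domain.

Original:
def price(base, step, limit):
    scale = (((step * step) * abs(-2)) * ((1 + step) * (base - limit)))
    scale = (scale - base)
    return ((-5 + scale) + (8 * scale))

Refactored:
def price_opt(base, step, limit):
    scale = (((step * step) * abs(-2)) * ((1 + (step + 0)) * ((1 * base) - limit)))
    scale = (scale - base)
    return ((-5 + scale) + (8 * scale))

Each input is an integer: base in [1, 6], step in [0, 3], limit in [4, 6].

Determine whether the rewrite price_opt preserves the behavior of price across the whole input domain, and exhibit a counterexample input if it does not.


The two are interchangeable: constant usage differs, and arithmetic usage differs, and every declared input agrees.
As a probe, take base=3, step=0, limit=5: price runs scale becomes 0; next scale becomes -3; next final value -32; price_opt runs scale becomes 0; next scale becomes -3; next final value -32; both end at -32.
Every one of the 72 inputs gives matching results.
verdict: equivalent


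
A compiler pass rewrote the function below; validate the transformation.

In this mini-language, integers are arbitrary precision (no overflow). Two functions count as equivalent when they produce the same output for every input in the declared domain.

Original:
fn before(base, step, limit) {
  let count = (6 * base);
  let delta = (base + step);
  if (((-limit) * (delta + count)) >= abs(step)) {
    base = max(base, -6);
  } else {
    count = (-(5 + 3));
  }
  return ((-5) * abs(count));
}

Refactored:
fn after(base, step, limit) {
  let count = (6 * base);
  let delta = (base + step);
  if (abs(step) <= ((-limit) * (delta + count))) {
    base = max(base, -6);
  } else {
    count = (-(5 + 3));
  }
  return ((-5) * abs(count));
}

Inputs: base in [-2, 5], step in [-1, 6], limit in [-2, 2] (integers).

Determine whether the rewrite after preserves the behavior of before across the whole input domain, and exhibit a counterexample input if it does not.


The two versions differ — the changes include comparison usage differs.
As a probe, take base=-1, step=3, limit=0: before runs count = -6; delta = 2; (((-limit) * (delta + count)) >= abs(step)) -> false; count = -8; return -40; after runs count = -6; delta = 2; (abs(step) <= ((-limit) * (delta + count))) -> false; count = -8; return -40; both end at -40.
Across all 320 domain points the two functions coincide.
verdict: equivalent


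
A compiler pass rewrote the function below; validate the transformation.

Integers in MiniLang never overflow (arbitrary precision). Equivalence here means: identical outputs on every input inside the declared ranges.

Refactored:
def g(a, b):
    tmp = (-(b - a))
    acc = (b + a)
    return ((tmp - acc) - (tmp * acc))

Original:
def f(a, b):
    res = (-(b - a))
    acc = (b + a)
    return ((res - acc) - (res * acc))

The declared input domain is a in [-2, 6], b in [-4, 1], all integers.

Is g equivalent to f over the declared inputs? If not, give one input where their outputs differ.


The two versions differ — the changes include local variable names differ.
As a probe, take a=3, b=1: f runs res=2, then acc=4, then returns -10; g runs tmp=2, then acc=4, then returns -10; both end at -10.
Checked all 54 inputs in the declared domain: the outputs agree on every one.
verdict: equivalent


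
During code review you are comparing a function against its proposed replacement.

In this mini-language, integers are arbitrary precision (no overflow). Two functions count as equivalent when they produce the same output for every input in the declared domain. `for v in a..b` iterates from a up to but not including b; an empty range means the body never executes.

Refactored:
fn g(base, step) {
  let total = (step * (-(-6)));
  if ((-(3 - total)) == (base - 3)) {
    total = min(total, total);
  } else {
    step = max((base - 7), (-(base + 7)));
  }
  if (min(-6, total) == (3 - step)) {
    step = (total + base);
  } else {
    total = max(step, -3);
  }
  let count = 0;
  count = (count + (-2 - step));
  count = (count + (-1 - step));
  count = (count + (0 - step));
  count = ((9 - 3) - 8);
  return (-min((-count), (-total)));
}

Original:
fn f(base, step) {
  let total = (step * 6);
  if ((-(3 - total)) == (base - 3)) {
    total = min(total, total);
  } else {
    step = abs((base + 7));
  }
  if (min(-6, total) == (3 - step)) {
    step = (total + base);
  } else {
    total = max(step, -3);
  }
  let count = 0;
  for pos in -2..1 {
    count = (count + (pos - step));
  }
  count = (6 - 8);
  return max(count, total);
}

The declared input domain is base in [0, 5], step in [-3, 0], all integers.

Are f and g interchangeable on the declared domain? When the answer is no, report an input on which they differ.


Evaluate both at base=0, step=-3.
f: total = -18; ((-(3 - total)) == (base - 3)) -> false; step = 7; (min(-6, total) == (3 - step)) -> false; total = 7; count = 0; [pos=-2]; count = -9; [pos=-1]; count = -17; [pos=0]; count = -24; count = -2; return 7
g: total = -18; ((-(3 - total)) == (base - 3)) -> false; step = -7; (min(-6, total) == (3 - step)) -> false; total = -3; count = 0; count = 5; count = 11; count = 18; count = -2; return -2
7 != -2, so the rewrite changes behavior.
verdict: not equivalent; witness: base=0, step=-3


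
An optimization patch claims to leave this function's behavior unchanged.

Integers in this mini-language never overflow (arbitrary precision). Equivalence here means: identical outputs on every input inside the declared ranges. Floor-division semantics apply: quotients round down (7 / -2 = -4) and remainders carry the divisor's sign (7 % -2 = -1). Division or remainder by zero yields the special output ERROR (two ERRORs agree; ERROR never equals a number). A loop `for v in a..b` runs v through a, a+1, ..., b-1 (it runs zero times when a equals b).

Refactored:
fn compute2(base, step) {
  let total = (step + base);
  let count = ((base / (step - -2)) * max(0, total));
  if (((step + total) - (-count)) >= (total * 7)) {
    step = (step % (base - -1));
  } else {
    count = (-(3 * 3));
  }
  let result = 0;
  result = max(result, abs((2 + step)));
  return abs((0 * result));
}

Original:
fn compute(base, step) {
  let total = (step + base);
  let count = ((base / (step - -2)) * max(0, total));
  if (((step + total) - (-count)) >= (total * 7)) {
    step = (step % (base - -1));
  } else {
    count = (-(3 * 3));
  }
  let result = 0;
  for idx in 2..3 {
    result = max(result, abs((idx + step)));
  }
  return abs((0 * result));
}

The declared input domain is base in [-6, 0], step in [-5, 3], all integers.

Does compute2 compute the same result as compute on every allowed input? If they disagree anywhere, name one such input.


Equivalent — the differences include constant usage differs; and statement counts differ; and loop structure differs; and local variable names differ, yet no declared input distinguishes the two.
One worked example (base=-6, step=3) — compute: total=-3, then count=0, then (((step + total) - (-count)) >= (total * 7)) is true, then step=-2, then result=0, then (idx=2), then result=0, then returns 0; compute2: total=-3, then count=0, then (((step + total) - (-count)) >= (total * 7)) is true, then step=-2, then result=0, then result=0, then returns 0; agreement on 0.
An exhaustive pass over the 63 declared inputs shows identical outputs.
verdict: equivalent


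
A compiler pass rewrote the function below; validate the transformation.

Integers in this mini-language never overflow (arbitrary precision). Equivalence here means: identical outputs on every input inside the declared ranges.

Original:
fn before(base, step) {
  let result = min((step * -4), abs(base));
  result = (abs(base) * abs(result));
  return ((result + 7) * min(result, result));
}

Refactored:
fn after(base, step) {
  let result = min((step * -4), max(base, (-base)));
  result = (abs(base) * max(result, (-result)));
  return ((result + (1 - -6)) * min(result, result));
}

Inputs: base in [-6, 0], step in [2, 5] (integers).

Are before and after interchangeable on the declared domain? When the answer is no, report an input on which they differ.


Behavior is preserved: although constant usage differs; min/max/abs usage differs; arithmetic usage differs, the outputs never diverge.
Tracing base=-6, step=2: before: result = -8; result = 48; return 2640 | after: result = -8; result = 48; return 2640 — matching result 2640.
Sweeping the whole domain (28 inputs) finds no disagreement.
verdict: equivalent


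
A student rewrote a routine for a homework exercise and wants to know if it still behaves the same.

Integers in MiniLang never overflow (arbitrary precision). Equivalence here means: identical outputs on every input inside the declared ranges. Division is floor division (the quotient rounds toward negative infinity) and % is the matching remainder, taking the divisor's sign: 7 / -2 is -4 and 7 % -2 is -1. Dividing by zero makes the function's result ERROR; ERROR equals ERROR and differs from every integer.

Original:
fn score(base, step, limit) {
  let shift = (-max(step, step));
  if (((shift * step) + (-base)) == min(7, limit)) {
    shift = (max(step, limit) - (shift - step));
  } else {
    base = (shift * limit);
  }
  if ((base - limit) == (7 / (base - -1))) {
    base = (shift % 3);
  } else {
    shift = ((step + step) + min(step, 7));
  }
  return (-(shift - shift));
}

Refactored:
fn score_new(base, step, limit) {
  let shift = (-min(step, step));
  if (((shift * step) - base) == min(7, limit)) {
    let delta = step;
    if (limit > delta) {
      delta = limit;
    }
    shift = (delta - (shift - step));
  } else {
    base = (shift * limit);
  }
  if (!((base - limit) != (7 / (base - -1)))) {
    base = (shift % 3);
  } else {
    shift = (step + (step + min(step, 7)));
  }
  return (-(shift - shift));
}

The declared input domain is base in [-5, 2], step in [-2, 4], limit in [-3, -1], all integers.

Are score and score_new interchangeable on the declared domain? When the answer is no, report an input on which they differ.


The edit looks behavioral (`max(step, step)` became `min(step, step)`), but over these ranges it never changes the outcome.
One worked example (base=-3, step=1, limit=-1) — score: shift becomes -1; next (((shift * step) + (-base)) == min(7, limit)) evaluates to false; next base becomes 1; next ((base - limit) == (7 / (base - -1))) evaluates to false; next shift becomes 3; next final value 0; score_new: shift becomes -1; next (((shift * step) - base) == min(7, limit)) evaluates to false; next base becomes 1; next (!((base - limit) != (7 / (base - -1)))) evaluates to false; next shift becomes 3; next final value 0; agreement on 0.
Sweeping the whole domain (168 inputs) finds no disagreement.
verdict: equivalent


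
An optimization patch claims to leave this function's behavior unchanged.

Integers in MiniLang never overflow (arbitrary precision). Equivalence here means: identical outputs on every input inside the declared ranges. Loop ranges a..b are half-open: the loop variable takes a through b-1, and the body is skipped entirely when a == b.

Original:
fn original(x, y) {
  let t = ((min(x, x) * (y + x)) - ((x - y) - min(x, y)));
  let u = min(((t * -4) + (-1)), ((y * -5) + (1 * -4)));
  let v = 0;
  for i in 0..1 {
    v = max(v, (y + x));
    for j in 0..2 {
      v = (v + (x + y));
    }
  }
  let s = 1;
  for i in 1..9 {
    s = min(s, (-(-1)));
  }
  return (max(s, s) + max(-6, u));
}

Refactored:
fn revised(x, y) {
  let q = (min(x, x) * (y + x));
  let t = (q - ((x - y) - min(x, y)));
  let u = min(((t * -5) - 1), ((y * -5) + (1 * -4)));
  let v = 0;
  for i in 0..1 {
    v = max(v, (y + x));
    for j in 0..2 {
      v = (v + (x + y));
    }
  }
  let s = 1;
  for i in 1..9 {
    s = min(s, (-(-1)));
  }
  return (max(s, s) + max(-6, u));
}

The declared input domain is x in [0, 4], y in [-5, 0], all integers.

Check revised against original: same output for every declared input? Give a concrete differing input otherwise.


These are not equivalent — on x=3, y=-1 the outputs split (-4 vs -5).
original: t becomes 1; next u becomes -5; next v becomes 0; next at i=0:; next v becomes 2; next at j=0:; next v becomes 4; next at j=1:; next v becomes 6; next s becomes 1; next at i=1:; next s becomes 1; next at i=2:; next s becomes 1; next at i=3:; next s becomes 1; next at i=4:; next s becomes 1; next at i=5:; next s becomes 1; next at i=6:; next s becomes 1; next at i=7:; next s becomes 1; next at i=8:; next s becomes 1; next final value -4
revised: q becomes 6; next t becomes 1; next u becomes -6; next v becomes 0; next at i=0:; next v becomes 2; next at j=0:; next v becomes 4; next at j=1:; next v becomes 6; next s becomes 1; next at i=1:; next s becomes 1; next at i=2:; next s becomes 1; next at i=3:; next s becomes 1; next at i=4:; next s becomes 1; next at i=5:; next s becomes 1; next at i=6:; next s becomes 1; next at i=7:; next s becomes 1; next at i=8:; next s becomes 1; next final value -5
verdict: not equivalent; witness: x=3, y=-1


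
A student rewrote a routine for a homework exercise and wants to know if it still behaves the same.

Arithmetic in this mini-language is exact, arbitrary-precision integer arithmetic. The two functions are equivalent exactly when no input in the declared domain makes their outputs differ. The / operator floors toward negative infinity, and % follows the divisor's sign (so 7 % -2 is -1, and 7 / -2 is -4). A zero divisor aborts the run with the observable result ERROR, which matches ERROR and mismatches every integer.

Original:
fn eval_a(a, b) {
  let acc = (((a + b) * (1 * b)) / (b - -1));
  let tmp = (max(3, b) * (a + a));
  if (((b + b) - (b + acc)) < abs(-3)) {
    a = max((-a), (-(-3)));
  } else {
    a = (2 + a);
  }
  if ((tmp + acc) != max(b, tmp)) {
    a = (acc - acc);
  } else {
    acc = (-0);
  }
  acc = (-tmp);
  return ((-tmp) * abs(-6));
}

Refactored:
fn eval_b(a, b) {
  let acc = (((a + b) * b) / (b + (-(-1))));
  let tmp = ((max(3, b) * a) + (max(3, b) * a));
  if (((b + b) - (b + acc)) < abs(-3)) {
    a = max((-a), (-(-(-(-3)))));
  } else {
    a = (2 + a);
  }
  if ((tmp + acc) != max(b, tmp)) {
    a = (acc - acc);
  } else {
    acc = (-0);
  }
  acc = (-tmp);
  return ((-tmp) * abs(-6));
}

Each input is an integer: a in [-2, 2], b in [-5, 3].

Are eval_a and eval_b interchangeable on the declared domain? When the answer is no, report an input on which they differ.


Reading the diff, among the changes: arithmetic usage differs; min/max/abs usage differs; constant usage differs.
Spot check at a=-1, b=2 — eval_a: acc = 0; tmp = -6; (((b + b) - (b + acc)) < abs(-3)) -> true; a = 3; ((tmp + acc) != max(b, tmp)) -> true; a = 0; acc = 6; return 36. eval_b: acc = 0; tmp = -6; (((b + b) - (b + acc)) < abs(-3)) -> true; a = 3; ((tmp + acc) != max(b, tmp)) -> true; a = 0; acc = 6; return 36. Both give 36.
Across all 45 domain points the two functions coincide.
verdict: equivalent


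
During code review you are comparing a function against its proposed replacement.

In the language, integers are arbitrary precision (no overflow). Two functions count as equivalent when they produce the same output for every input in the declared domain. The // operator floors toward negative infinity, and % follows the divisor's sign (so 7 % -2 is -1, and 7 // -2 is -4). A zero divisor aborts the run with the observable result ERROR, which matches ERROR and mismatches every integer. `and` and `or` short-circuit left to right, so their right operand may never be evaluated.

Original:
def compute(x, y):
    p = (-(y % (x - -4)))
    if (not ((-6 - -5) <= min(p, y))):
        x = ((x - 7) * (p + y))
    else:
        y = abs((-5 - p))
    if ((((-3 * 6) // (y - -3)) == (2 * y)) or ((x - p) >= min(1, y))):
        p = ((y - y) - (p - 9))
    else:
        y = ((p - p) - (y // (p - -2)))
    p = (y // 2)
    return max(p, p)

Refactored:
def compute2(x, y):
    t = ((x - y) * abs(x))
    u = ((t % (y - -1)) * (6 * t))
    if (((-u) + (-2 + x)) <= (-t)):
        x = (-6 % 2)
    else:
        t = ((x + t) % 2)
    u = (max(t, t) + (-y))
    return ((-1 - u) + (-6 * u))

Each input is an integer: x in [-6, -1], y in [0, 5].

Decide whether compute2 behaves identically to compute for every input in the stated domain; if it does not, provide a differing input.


These are not equivalent — on x=-6, y=0 the outputs split (-1 vs 251).
compute: p becomes 0; next (not ((-6 - -5) <= min(p, y))) evaluates to false; next y becomes 5; next ((((-3 * 6) // (y - -3)) == (2 * y)) or ((x - p) >= min(1, y))) evaluates to false; next y becomes -2; next p becomes -1; next final value -1
compute2: t becomes -36; next u becomes 0; next (((-u) + (-2 + x)) <= (-t)) evaluates to true; next x becomes 0; next u becomes -36; next final value 251
verdict: not equivalent; witness: x=-6, y=0


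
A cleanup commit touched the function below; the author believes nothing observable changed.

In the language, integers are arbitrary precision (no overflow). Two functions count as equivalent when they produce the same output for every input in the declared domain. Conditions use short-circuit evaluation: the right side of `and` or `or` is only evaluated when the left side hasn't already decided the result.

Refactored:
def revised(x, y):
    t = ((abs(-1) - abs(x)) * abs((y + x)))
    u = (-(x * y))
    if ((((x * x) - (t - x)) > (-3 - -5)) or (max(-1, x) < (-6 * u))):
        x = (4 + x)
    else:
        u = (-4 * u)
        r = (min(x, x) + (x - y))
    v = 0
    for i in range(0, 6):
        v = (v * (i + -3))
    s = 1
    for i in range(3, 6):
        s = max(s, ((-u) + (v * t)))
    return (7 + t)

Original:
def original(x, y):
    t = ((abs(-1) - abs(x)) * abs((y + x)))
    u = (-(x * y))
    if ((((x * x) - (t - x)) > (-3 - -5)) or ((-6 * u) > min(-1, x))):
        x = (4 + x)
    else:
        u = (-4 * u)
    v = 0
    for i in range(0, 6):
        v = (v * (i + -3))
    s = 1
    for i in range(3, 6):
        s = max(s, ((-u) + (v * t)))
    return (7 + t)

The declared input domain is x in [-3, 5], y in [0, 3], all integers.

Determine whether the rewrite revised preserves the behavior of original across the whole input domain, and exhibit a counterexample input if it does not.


Although `min(-1, x)` became `max(-1, x)`, no input in the stated domain can expose it; all 36 inputs agree.
verdict: equivalent


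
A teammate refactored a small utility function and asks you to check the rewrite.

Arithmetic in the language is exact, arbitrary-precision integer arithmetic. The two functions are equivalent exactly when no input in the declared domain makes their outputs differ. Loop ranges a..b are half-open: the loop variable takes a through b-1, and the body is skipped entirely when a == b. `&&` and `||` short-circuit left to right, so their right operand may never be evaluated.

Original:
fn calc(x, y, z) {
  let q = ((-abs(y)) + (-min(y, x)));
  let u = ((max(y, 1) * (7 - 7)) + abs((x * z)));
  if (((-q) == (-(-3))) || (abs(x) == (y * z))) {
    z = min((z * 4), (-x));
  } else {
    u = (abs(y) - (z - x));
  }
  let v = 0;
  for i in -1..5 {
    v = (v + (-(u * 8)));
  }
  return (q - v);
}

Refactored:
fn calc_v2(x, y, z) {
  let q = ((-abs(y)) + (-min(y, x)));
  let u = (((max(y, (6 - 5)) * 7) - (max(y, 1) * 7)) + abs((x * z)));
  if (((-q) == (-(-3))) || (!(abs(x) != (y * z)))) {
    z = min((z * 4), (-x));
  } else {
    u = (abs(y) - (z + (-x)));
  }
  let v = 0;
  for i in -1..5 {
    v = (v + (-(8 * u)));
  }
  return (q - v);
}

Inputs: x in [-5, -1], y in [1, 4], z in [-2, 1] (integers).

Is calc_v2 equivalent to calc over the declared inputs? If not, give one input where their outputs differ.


This is a faithful refactor — arithmetic usage differs; also comparison usage differs; also min/max/abs usage differs; also constant usage differs; also boolean connective usage differs, but the computed results match everywhere.
As a probe, take x=-5, y=3, z=-1: calc runs q=2, then u=5, then (((-q) == (-(-3))) || (abs(x) == (y * z))) is false, then u=-1, then v=0, then (i=-1), then v=8, then (i=0), then v=16, then (i=1), then v=24, then (i=2), then v=32, then (i=3), then v=40, then (i=4), then v=48, then returns -46; calc_v2 runs q=2, then u=5, then (((-q) == (-(-3))) || (!(abs(x) != (y * z)))) is false, then u=-1, then v=0, then (i=-1), then v=8, then (i=0), then v=16, then (i=1), then v=24, then (i=2), then v=32, then (i=3), then v=40, then (i=4), then v=48, then returns -46; both end at -46.
Across all 80 domain points the two functions coincide.
verdict: equivalent


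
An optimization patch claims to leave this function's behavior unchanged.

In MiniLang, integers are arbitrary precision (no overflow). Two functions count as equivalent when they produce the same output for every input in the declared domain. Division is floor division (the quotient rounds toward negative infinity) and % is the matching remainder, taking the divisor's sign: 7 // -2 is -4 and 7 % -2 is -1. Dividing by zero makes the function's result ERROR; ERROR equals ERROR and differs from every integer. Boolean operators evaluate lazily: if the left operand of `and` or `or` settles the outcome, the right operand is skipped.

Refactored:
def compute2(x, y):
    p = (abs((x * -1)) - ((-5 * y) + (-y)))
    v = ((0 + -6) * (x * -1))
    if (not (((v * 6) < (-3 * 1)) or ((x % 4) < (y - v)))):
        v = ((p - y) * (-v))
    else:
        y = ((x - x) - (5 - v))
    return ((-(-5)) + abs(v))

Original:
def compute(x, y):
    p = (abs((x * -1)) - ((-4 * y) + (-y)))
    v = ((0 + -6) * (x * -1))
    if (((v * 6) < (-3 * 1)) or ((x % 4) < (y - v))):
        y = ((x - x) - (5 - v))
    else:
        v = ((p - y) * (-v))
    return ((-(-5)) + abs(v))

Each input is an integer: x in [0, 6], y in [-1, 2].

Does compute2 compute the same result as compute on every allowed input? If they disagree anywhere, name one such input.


Try x=1, y=-1.
compute: p=-4, then v=6, then (((v * 6) < (-3 * 1)) or ((x % 4) < (y - v))) is false, then v=18, then returns 23
compute2: p=-5, then v=6, then (not (((v * 6) < (-3 * 1)) or ((x % 4) < (y - v)))) is true, then v=24, then returns 29
23 != 29, so the rewrite changes behavior.
verdict: not equivalent; witness: x=1, y=-1


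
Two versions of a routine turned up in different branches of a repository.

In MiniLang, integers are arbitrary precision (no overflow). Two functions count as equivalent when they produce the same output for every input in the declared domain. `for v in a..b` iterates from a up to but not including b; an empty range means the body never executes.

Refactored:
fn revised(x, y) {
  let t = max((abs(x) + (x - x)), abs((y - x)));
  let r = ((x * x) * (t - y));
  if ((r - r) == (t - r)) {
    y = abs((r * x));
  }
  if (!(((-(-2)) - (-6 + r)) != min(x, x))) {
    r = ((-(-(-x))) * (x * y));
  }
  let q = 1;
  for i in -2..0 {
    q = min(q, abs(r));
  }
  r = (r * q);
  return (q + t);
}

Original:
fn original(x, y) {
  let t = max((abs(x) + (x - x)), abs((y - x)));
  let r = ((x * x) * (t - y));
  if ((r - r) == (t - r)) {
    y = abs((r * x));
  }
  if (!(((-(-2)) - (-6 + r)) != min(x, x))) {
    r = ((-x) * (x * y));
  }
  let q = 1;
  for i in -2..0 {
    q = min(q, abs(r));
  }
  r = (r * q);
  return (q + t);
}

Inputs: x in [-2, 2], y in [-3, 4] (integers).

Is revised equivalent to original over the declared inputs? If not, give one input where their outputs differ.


The two versions differ — the changes include same computation, different form.
Spot check at x=2, y=0 — original: t=2, then r=8, then ((r - r) == (t - r)) is false, then (!(((-(-2)) - (-6 + r)) != min(x, x))) is false, then q=1, then (i=-2), then q=1, then (i=-1), then q=1, then r=8, then returns 3. revised: t=2, then r=8, then ((r - r) == (t - r)) is false, then (!(((-(-2)) - (-6 + r)) != min(x, x))) is false, then q=1, then (i=-2), then q=1, then (i=-1), then q=1, then r=8, then returns 3. Both give 3.
Across all 40 domain points the two functions coincide.
verdict: equivalent


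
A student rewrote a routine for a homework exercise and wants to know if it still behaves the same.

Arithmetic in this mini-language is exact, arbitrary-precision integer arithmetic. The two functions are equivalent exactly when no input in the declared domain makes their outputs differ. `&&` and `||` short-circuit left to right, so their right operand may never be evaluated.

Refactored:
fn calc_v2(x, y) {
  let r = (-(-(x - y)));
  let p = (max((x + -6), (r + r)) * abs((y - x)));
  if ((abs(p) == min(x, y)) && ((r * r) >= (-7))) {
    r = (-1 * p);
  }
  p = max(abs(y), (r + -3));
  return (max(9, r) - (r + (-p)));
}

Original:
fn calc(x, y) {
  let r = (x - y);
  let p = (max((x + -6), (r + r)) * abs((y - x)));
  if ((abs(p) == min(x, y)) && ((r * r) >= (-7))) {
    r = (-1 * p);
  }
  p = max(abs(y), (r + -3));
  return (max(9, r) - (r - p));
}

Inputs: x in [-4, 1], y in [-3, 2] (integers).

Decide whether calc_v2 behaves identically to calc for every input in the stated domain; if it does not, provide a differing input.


Behavior is preserved: although arithmetic usage differs, the outputs never diverge.
As a probe, take x=-1, y=-1: calc runs r := 0 | p := 0 | ((abs(p) == min(x, y)) && ((r * r) >= (-7))): false | p := 1 | result 10; calc_v2 runs r := 0 | p := 0 | ((abs(p) == min(x, y)) && ((r * r) >= (-7))): false | p := 1 | result 10; both end at 10.
Across all 36 domain points the two functions coincide.
verdict: equivalent


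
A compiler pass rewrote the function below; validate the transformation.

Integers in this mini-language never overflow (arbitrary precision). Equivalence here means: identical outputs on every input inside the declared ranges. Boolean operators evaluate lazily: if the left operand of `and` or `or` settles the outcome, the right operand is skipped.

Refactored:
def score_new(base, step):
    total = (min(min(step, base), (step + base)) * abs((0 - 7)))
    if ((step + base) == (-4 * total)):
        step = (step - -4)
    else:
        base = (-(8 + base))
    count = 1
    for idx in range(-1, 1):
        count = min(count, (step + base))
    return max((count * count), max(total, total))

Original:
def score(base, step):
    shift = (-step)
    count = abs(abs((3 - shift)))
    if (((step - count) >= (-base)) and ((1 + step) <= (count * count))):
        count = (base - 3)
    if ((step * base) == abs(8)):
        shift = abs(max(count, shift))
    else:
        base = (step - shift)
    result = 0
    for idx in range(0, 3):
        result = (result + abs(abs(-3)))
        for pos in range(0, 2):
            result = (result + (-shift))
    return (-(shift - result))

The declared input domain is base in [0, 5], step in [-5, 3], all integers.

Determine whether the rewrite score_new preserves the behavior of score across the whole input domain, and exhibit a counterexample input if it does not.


At base=0, step=-5: score gives -26, score_new gives 169.
verdict: not equivalent; witness: base=0, step=-5


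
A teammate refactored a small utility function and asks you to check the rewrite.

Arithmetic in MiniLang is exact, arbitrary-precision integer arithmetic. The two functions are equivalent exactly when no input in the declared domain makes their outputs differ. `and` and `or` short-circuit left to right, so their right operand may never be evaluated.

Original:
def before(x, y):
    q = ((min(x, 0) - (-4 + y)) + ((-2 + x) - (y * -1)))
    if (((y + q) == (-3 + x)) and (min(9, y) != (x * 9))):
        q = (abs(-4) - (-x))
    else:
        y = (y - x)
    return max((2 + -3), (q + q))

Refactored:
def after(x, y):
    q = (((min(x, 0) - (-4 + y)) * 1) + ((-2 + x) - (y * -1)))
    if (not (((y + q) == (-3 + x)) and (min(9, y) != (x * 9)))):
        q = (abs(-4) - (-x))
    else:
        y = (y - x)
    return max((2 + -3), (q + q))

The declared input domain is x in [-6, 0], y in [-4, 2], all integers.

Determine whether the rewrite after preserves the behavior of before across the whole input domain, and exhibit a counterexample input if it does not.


There is a counterexample at x=-4, y=-4: -1 on one side, 0 on the other.
before: q becomes -6; next (((y + q) == (-3 + x)) and (min(9, y) != (x * 9))) evaluates to false; next y becomes 0; next final value -1
after: q becomes -6; next (not (((y + q) == (-3 + x)) and (min(9, y) != (x * 9)))) evaluates to true; next q becomes 0; next final value 0
verdict: not equivalent; witness: x=-4, y=-4
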